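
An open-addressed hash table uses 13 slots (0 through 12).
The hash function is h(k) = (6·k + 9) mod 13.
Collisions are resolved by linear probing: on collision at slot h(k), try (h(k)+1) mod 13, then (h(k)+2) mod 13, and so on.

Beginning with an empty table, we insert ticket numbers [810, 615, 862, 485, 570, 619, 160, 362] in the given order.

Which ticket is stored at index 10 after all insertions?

485

Insert 810: h=7, slot 7 empty -> index 7.
Insert 615: h=7, slot 7 occupied -> index 8.
Insert 862: h=7, slots 7,8 occupied -> index 9.
Insert 485: h=7, slots 7,8,9 occupied -> index 10.
Insert 570: h=10, slot 10 occupied -> index 11.
Insert 619: h=5, slot 5 empty -> index 5.
Insert 160: h=7, slots 7,8,9,10,11 occupied -> index 12.
Insert 362: h=10, slots 10,11,12 occupied -> index 0.
Table: [362, ., ., ., ., 619, ., 810, 615, 862, 485, 570, 160]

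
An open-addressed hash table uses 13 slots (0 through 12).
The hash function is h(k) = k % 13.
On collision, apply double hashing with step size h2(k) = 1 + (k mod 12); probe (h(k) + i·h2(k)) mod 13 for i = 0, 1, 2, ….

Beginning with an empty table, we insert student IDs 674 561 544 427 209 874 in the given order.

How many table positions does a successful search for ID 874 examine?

674: h=11 -> slot 11
561: h=2 -> slot 2
544: h=11, h2=5, probe 11,3 -> slot 3
427: h=11, h2=8, probe 11,6 -> slot 6
209: h=1 -> slot 1
874: h=3, h2=11, probe 3,1,12 -> slot 12
Table: [-, 209, 561, 544, -, -, 427, -, -, -, -, 674, 874]
Lookup 874: h=3, h2=11, probe 3,1,12 → found at 12.

3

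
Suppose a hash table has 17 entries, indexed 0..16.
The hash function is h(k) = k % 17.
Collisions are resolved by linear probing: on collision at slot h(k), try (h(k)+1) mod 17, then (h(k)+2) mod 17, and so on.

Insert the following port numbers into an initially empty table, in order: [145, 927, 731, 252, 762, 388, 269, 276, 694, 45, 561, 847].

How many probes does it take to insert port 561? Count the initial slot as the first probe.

145 hashes to 9; slot 9 is free → place at 9.
927 hashes to 9; 9 taken → place at 10.
731 hashes to 0; slot 0 is free → place at 0.
252 hashes to 14; slot 14 is free → place at 14.
762 hashes to 14; 14 taken → place at 15.
388 hashes to 14; 14,15 taken → place at 16.
269 hashes to 14; 14,15,16,0 taken → place at 1.
276 hashes to 4; slot 4 is free → place at 4.
694 hashes to 14; 14,15,16,0,1 taken → place at 2.
45 hashes to 11; slot 11 is free → place at 11.
561 hashes to 0; 0,1,2 taken → place at 3.
847 hashes to 14; 14,15,16,0,1,2,3,4 taken → place at 5.
Table: [731, 269, 694, 561, 276, 847, ., ., ., 145, 927, 45, ., ., 252, 762, 388]

4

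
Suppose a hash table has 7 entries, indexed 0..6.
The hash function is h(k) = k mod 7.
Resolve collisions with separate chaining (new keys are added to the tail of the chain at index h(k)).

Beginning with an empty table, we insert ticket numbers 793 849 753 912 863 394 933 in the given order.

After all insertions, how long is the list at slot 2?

793 -> bucket 2
849 -> bucket 2 (collision)
753 -> bucket 4
912 -> bucket 2 (collision)
863 -> bucket 2 (collision)
394 -> bucket 2 (collision)
933 -> bucket 2 (collision)
Final buckets:
0: -
1: -
2: 793 -> 849 -> 912 -> 863 -> 394 -> 933
3: -
4: 753
5: -
6: -

6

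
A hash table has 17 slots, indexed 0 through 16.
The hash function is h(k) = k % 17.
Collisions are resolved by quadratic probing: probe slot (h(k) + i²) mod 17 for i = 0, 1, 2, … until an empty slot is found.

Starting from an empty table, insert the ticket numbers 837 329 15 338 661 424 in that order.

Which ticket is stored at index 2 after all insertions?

661

837: h=4 -> slot 4
329: h=6 -> slot 6
15: h=15 -> slot 15
338: h=15, probe 15,16 -> slot 16
661: h=15, probe 15,16,2 -> slot 2
424: h=16, probe 16,0 -> slot 0
Table: [424, —, 661, —, 837, —, 329, —, —, —, —, —, —, —, —, 15, 338]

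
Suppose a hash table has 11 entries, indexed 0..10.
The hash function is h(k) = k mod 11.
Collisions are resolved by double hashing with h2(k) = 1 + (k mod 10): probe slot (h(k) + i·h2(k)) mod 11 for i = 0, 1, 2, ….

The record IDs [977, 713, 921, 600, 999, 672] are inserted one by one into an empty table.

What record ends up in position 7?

977: h=9 → slot 9
713: h=9, h2=4, probe 9,2 → slot 2
921: h=8 → slot 8
600: h=6 → slot 6
999: h=9, h2=10, probe 9,8,7 → slot 7
672: h=1 → slot 1
Table: [—, 672, 713, —, —, —, 600, 999, 921, 977, —]

999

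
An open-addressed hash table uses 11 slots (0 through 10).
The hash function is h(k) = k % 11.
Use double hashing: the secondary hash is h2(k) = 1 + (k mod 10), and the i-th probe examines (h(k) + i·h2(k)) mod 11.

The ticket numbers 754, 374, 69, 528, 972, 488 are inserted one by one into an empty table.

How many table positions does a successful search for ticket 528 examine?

Insert 754: h=6, slot 6 empty → index 6.
Insert 374: h=0, slot 0 empty → index 0.
Insert 69: h=3, slot 3 empty → index 3.
Insert 528: h=0, h2=9, slot 0 occupied → index 9.
Insert 972: h=4, slot 4 empty → index 4.
Insert 488: h=4, h2=9, slot 4 occupied → index 2.
Table: [374, ∅, 488, 69, 972, ∅, 754, ∅, ∅, 528, ∅]
Lookup 528: h=0, h2=9, probe 0,9 → found at 9.

2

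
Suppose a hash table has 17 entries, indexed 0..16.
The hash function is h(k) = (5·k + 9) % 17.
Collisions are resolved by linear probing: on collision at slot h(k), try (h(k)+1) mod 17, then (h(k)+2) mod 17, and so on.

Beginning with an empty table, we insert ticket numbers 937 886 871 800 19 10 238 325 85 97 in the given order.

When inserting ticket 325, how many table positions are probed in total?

937: h=2 => slot 2
886: h=2, probe 2,3 => slot 3
871: h=12 => slot 12
800: h=14 => slot 14
19: h=2, probe 2,3,4 => slot 4
10: h=8 => slot 8
238: h=9 => slot 9
325: h=2, probe 2,3,4,5 => slot 5
85: h=9, probe 9,10 => slot 10
97: h=1 => slot 1
Table: [—, 97, 937, 886, 19, 325, —, —, 10, 238, 85, —, 871, —, 800, —, —]

4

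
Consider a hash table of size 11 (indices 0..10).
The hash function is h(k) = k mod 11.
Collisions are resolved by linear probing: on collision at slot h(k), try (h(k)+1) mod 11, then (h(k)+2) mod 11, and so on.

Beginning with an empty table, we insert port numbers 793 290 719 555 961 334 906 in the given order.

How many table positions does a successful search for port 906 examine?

Insert 793: h=1, slot 1 empty -> index 1.
Insert 290: h=4, slot 4 empty -> index 4.
Insert 719: h=4, slot 4 occupied -> index 5.
Insert 555: h=5, slot 5 occupied -> index 6.
Insert 961: h=4, slots 4,5,6 occupied -> index 7.
Insert 334: h=4, slots 4,5,6,7 occupied -> index 8.
Insert 906: h=4, slots 4,5,6,7,8 occupied -> index 9.
Table: [_, 793, _, _, 290, 719, 555, 961, 334, 906, _]
Lookup 906: h=4, probe 4,5,6,7,8,9 → found at 9.

6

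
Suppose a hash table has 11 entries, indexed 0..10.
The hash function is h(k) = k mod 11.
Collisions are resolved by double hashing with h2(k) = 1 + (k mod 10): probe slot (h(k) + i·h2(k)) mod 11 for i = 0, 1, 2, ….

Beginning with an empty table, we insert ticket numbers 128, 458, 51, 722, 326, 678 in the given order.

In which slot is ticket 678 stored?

128: h=7 -> slot 7
458: h=7, h2=9, probe 7,5 -> slot 5
51: h=7, h2=2, probe 7,9 -> slot 9
722: h=7, h2=3, probe 7,10 -> slot 10
326: h=7, h2=7, probe 7,3 -> slot 3
678: h=7, h2=9, probe 7,5,3,1 -> slot 1
Table: [∅, 678, ∅, 326, ∅, 458, ∅, 128, ∅, 51, 722]

1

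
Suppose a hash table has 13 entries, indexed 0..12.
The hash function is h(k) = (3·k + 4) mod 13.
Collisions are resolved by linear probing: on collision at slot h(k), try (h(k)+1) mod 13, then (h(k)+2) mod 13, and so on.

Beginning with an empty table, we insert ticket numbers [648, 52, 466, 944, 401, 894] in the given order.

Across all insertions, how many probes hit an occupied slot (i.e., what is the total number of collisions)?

3

648: h=11 → slot 11
52: h=4 → slot 4
466: h=11, probe 11,12 → slot 12
944: h=2 → slot 2
401: h=11, probe 11,12,0 → slot 0
894: h=8 → slot 8
Table: [401, ∅, 944, ∅, 52, ∅, ∅, ∅, 894, ∅, ∅, 648, 466]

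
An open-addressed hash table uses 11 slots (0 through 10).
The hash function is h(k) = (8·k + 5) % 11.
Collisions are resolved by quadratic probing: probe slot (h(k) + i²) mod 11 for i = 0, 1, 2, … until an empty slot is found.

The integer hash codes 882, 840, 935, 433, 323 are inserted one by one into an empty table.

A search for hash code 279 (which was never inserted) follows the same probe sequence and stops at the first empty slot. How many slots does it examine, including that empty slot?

Insert 882: h=10, slot 10 empty → index 10.
Insert 840: h=4, slot 4 empty → index 4.
Insert 935: h=5, slot 5 empty → index 5.
Insert 433: h=4, slots 4,5 occupied → index 8.
Insert 323: h=4, slots 4,5,8 occupied → index 2.
Table: [., ., 323, ., 840, 935, ., ., 433, ., 882]
Lookup 279: h=4, probe 4,5,8,2,9 → slot 9 empty, not found.

5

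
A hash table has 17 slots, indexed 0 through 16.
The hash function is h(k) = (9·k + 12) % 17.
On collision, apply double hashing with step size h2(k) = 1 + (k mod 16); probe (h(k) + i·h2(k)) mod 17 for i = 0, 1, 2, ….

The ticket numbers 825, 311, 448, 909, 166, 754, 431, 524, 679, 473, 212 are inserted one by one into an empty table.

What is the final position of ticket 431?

14

825 hashes to 8; slot 8 is free => place at 8.
311 hashes to 6; slot 6 is free => place at 6.
448 hashes to 15; slot 15 is free => place at 15.
909 hashes to 16; slot 16 is free => place at 16.
166 hashes to 10; slot 10 is free => place at 10.
754 hashes to 15, h2=3; 15 taken => place at 1.
431 hashes to 15, h2=16; 15 taken => place at 14.
524 hashes to 2; slot 2 is free => place at 2.
679 hashes to 3; slot 3 is free => place at 3.
473 hashes to 2, h2=10; 2 taken => place at 12.
212 hashes to 16, h2=5; 16 taken => place at 4.
Table: [., 754, 524, 679, 212, ., 311, ., 825, ., 166, ., 473, ., 431, 448, 909]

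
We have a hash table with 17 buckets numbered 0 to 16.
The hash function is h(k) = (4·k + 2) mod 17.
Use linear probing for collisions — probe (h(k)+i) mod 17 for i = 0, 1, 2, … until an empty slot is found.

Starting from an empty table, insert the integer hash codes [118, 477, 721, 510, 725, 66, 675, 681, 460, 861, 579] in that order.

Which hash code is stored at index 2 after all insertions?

Insert 118: h=15, slot 15 empty -> index 15.
Insert 477: h=6, slot 6 empty -> index 6.
Insert 721: h=13, slot 13 empty -> index 13.
Insert 510: h=2, slot 2 empty -> index 2.
Insert 725: h=12, slot 12 empty -> index 12.
Insert 66: h=11, slot 11 empty -> index 11.
Insert 675: h=16, slot 16 empty -> index 16.
Insert 681: h=6, slot 6 occupied -> index 7.
Insert 460: h=6, slots 6,7 occupied -> index 8.
Insert 861: h=12, slots 12,13 occupied -> index 14.
Insert 579: h=6, slots 6,7,8 occupied -> index 9.
Table: [—, —, 510, —, —, —, 477, 681, 460, 579, —, 66, 725, 721, 861, 118, 675]

510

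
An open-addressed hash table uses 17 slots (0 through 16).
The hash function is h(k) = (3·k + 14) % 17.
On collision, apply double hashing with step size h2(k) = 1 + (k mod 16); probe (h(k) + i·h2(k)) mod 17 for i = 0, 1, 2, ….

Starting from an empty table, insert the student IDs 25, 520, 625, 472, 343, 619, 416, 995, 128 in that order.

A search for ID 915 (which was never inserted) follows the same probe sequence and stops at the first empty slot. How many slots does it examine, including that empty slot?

2

25: h=4 → slot 4
520: h=10 → slot 10
625: h=2 → slot 2
472: h=2, h2=9, probe 2,11 → slot 11
343: h=6 → slot 6
619: h=1 → slot 1
416: h=4, h2=1, probe 4,5 → slot 5
995: h=7 → slot 7
128: h=7, h2=1, probe 7,8 → slot 8
Table: [—, 619, 625, —, 25, 416, 343, 995, 128, —, 520, 472, —, —, —, —, —]
Lookup 915: h=5, h2=4, probe 5,9 → slot 9 empty, not found.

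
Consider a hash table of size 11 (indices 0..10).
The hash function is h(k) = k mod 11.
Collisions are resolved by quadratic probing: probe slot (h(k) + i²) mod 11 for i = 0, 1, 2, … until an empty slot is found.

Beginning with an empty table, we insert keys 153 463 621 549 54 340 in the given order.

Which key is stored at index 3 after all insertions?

153: h=10 => slot 10
463: h=1 => slot 1
621: h=5 => slot 5
549: h=10, probe 10,0 => slot 0
54: h=10, probe 10,0,3 => slot 3
340: h=10, probe 10,0,3,8 => slot 8
Table: [549, 463, ., 54, ., 621, ., ., 340, ., 153]

54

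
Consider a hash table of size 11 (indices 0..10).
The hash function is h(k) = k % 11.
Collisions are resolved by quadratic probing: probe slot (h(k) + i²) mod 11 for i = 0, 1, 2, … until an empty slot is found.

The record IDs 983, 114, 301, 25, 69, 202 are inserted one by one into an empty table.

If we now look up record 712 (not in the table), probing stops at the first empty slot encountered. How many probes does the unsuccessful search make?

2

983: h=4 → slot 4
114: h=4, probe 4,5 → slot 5
301: h=4, probe 4,5,8 → slot 8
25: h=3 → slot 3
69: h=3, probe 3,4,7 → slot 7
202: h=4, probe 4,5,8,2 → slot 2
Table: [., ., 202, 25, 983, 114, ., 69, 301, ., .]
Lookup 712: h=8, probe 8,9 → slot 9 empty, not found.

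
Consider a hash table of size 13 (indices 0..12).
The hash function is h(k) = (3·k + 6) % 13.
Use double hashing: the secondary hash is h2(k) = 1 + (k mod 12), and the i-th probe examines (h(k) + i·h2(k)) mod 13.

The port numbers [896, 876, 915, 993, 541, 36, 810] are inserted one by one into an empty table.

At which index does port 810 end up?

6

896: h=3 → slot 3
876: h=8 → slot 8
915: h=8, h2=4, probe 8,12 → slot 12
993: h=8, h2=10, probe 8,5 → slot 5
541: h=4 → slot 4
36: h=10 → slot 10
810: h=5, h2=7, probe 5,12,6 → slot 6
Table: [—, —, —, 896, 541, 993, 810, —, 876, —, 36, —, 915]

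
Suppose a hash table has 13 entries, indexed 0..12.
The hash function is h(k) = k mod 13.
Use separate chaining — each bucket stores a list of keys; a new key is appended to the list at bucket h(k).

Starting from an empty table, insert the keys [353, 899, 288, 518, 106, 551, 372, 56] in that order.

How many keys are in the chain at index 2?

353 -> bucket 2
899 -> bucket 2 (collision)
288 -> bucket 2 (collision)
518 -> bucket 11
106 -> bucket 2 (collision)
551 -> bucket 5
372 -> bucket 8
56 -> bucket 4
Final buckets:
0: —
1: —
2: 353 -> 899 -> 288 -> 106
3: —
4: 56
5: 551
6: —
7: —
8: 372
9: —
10: —
11: 518
12: —

4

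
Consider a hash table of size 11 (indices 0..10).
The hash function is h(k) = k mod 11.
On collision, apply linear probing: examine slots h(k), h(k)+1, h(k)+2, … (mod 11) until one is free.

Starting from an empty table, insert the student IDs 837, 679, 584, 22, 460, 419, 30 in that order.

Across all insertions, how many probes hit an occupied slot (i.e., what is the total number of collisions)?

Insert 837: h=1, slot 1 empty => index 1.
Insert 679: h=8, slot 8 empty => index 8.
Insert 584: h=1, slot 1 occupied => index 2.
Insert 22: h=0, slot 0 empty => index 0.
Insert 460: h=9, slot 9 empty => index 9.
Insert 419: h=1, slots 1,2 occupied => index 3.
Insert 30: h=8, slots 8,9 occupied => index 10.
Table: [22, 837, 584, 419, ., ., ., ., 679, 460, 30]

5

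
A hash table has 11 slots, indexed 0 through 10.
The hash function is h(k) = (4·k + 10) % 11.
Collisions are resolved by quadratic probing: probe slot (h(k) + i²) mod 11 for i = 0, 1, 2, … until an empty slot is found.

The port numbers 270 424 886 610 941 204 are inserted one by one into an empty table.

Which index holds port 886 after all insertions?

Insert 270: h=1, slot 1 empty → index 1.
Insert 424: h=1, slot 1 occupied → index 2.
Insert 886: h=1, slots 1,2 occupied → index 5.
Insert 610: h=8, slot 8 empty → index 8.
Insert 941: h=1, slots 1,2,5 occupied → index 10.
Insert 204: h=1, slots 1,2,5,10 occupied → index 6.
Table: [., 270, 424, ., ., 886, 204, ., 610, ., 941]

5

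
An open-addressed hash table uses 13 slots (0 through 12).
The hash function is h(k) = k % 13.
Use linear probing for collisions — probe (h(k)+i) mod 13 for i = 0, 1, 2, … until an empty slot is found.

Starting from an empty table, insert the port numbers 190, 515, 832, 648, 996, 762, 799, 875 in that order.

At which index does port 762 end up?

190: h=8 -> slot 8
515: h=8, probe 8,9 -> slot 9
832: h=0 -> slot 0
648: h=11 -> slot 11
996: h=8, probe 8,9,10 -> slot 10
762: h=8, probe 8,9,10,11,12 -> slot 12
799: h=6 -> slot 6
875: h=4 -> slot 4
Table: [832, —, —, —, 875, —, 799, —, 190, 515, 996, 648, 762]

12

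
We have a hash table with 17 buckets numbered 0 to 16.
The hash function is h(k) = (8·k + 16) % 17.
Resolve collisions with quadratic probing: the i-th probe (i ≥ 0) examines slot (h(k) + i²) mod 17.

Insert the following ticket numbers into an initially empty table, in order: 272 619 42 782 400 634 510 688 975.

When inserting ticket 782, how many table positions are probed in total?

2

Insert 272: h=16, slot 16 empty -> index 16.
Insert 619: h=4, slot 4 empty -> index 4.
Insert 42: h=12, slot 12 empty -> index 12.
Insert 782: h=16, slot 16 occupied -> index 0.
Insert 400: h=3, slot 3 empty -> index 3.
Insert 634: h=5, slot 5 empty -> index 5.
Insert 510: h=16, slots 16,0,3 occupied -> index 8.
Insert 688: h=12, slot 12 occupied -> index 13.
Insert 975: h=13, slot 13 occupied -> index 14.
Table: [782, _, _, 400, 619, 634, _, _, 510, _, _, _, 42, 688, 975, _, 272]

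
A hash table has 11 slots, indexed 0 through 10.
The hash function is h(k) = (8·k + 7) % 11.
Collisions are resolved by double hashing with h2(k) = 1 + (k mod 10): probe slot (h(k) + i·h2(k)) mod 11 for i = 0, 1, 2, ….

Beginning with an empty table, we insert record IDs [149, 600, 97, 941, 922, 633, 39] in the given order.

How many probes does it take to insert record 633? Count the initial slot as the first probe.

Insert 149: h=0, slot 0 empty -> index 0.
Insert 600: h=0, h2=1, slot 0 occupied -> index 1.
Insert 97: h=2, slot 2 empty -> index 2.
Insert 941: h=0, h2=2, slots 0,2 occupied -> index 4.
Insert 922: h=2, h2=3, slot 2 occupied -> index 5.
Insert 633: h=0, h2=4, slots 0,4 occupied -> index 8.
Insert 39: h=0, h2=10, slot 0 occupied -> index 10.
Table: [149, 600, 97, —, 941, 922, —, —, 633, —, 39]

3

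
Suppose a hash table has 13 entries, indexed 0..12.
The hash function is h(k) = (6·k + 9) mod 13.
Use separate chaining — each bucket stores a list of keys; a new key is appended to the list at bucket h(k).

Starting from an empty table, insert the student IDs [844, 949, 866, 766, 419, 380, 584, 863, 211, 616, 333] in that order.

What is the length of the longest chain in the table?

844 -> bucket 3
949 -> bucket 9
866 -> bucket 5
766 -> bucket 3 (collision)
419 -> bucket 1
380 -> bucket 1 (collision)
584 -> bucket 3 (collision)
863 -> bucket 0
211 -> bucket 1 (collision)
616 -> bucket 0 (collision)
333 -> bucket 5 (collision)
Final buckets:
0: 863 -> 616
1: 419 -> 380 -> 211
2: —
3: 844 -> 766 -> 584
4: —
5: 866 -> 333
6: —
7: —
8: —
9: 949
10: —
11: —
12: —

3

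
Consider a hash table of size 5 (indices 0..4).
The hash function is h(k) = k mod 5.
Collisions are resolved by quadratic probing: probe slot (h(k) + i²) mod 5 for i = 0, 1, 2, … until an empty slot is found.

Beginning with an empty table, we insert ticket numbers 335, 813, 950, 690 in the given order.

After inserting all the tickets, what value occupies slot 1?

335 hashes to 0; slot 0 is free -> place at 0.
813 hashes to 3; slot 3 is free -> place at 3.
950 hashes to 0; 0 taken -> place at 1.
690 hashes to 0; 0,1 taken -> place at 4.
Table: [335, 950, ., 813, 690]

950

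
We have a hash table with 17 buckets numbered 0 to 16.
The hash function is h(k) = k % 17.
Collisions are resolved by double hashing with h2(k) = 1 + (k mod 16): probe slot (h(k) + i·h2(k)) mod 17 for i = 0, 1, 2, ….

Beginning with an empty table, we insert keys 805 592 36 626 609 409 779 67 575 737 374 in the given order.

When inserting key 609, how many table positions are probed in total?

2

Insert 805: h=6, slot 6 empty -> index 6.
Insert 592: h=14, slot 14 empty -> index 14.
Insert 36: h=2, slot 2 empty -> index 2.
Insert 626: h=14, h2=3, slot 14 occupied -> index 0.
Insert 609: h=14, h2=2, slot 14 occupied -> index 16.
Insert 409: h=1, slot 1 empty -> index 1.
Insert 779: h=14, h2=12, slot 14 occupied -> index 9.
Insert 67: h=16, h2=4, slot 16 occupied -> index 3.
Insert 575: h=14, h2=16, slot 14 occupied -> index 13.
Insert 737: h=6, h2=2, slot 6 occupied -> index 8.
Insert 374: h=0, h2=7, slot 0 occupied -> index 7.
Table: [626, 409, 36, 67, —, —, 805, 374, 737, 779, —, —, —, 575, 592, —, 609]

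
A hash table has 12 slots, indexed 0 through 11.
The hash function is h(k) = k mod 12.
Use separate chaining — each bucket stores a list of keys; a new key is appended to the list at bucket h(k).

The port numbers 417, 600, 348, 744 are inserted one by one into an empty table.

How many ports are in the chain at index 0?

Insert 417: h=9, bucket 9 empty → new chain.
Insert 600: h=0, bucket 0 empty → new chain.
Insert 348: h=0, bucket 0 nonempty → append to chain.
Insert 744: h=0, bucket 0 nonempty → append to chain.
Final buckets:
0: 600 -> 348 -> 744
1: _
2: _
3: _
4: _
5: _
6: _
7: _
8: _
9: 417
10: _
11: _

3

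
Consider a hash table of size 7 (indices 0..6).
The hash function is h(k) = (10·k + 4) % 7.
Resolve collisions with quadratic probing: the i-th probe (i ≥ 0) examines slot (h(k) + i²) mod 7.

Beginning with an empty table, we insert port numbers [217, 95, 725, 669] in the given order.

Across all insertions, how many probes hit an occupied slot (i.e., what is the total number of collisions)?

3

217: h=4 → slot 4
95: h=2 → slot 2
725: h=2, probe 2,3 → slot 3
669: h=2, probe 2,3,6 → slot 6
Table: [∅, ∅, 95, 725, 217, ∅, 669]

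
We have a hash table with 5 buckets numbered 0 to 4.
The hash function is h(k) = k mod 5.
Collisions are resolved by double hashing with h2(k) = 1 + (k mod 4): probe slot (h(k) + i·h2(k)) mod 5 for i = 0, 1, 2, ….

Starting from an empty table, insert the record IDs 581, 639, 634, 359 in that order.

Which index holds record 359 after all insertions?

581: h=1 => slot 1
639: h=4 => slot 4
634: h=4, h2=3, probe 4,2 => slot 2
359: h=4, h2=4, probe 4,3 => slot 3
Table: [_, 581, 634, 359, 639]

3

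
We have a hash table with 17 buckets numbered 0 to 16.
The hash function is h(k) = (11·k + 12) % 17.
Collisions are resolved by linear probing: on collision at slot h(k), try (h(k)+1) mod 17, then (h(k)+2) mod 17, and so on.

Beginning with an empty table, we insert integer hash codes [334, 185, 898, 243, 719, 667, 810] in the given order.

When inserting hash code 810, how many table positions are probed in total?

2

334 hashes to 14; slot 14 is free => place at 14.
185 hashes to 7; slot 7 is free => place at 7.
898 hashes to 13; slot 13 is free => place at 13.
243 hashes to 16; slot 16 is free => place at 16.
719 hashes to 16; 16 taken => place at 0.
667 hashes to 5; slot 5 is free => place at 5.
810 hashes to 14; 14 taken => place at 15.
Table: [719, -, -, -, -, 667, -, 185, -, -, -, -, -, 898, 334, 810, 243]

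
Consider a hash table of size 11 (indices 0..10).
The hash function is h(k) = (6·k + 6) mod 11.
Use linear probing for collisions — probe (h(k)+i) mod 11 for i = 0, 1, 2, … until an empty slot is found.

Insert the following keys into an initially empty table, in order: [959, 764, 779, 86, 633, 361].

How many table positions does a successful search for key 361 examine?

959 hashes to 7; slot 7 is free => place at 7.
764 hashes to 3; slot 3 is free => place at 3.
779 hashes to 5; slot 5 is free => place at 5.
86 hashes to 5; 5 taken => place at 6.
633 hashes to 9; slot 9 is free => place at 9.
361 hashes to 5; 5,6,7 taken => place at 8.
Table: [-, -, -, 764, -, 779, 86, 959, 361, 633, -]
Lookup 361: h=5, probe 5,6,7,8 → found at 8.

4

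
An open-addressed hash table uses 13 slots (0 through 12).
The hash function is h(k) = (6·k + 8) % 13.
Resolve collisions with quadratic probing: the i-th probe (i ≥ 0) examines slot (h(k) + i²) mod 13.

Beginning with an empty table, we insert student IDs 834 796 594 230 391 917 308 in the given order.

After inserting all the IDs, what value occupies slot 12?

Insert 834: h=7, slot 7 empty => index 7.
Insert 796: h=0, slot 0 empty => index 0.
Insert 594: h=10, slot 10 empty => index 10.
Insert 230: h=10, slot 10 occupied => index 11.
Insert 391: h=1, slot 1 empty => index 1.
Insert 917: h=11, slot 11 occupied => index 12.
Insert 308: h=10, slots 10,11,1 occupied => index 6.
Table: [796, 391, —, —, —, —, 308, 834, —, —, 594, 230, 917]

917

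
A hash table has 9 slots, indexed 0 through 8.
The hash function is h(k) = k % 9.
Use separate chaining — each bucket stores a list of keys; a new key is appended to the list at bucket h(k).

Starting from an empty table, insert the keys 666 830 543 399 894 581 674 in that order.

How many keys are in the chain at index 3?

666 -> bucket 0
830 -> bucket 2
543 -> bucket 3
399 -> bucket 3 (collision)
894 -> bucket 3 (collision)
581 -> bucket 5
674 -> bucket 8
Final buckets:
0: 666
1: .
2: 830
3: 543 -> 399 -> 894
4: .
5: 581
6: .
7: .
8: 674

3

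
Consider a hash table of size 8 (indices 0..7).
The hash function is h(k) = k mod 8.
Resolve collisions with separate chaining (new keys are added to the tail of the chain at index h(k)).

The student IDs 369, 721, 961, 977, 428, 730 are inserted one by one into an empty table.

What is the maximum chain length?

4

369 -> bucket 1
721 -> bucket 1 (collision)
961 -> bucket 1 (collision)
977 -> bucket 1 (collision)
428 -> bucket 4
730 -> bucket 2
Final buckets:
0: -
1: 369 -> 721 -> 961 -> 977
2: 730
3: -
4: 428
5: -
6: -
7: -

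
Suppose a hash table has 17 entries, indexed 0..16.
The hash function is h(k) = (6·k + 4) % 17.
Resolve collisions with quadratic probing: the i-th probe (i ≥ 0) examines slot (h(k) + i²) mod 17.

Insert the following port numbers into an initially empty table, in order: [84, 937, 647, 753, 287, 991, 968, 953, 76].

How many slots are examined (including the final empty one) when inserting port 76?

3

84 hashes to 15; slot 15 is free → place at 15.
937 hashes to 16; slot 16 is free → place at 16.
647 hashes to 10; slot 10 is free → place at 10.
753 hashes to 0; slot 0 is free → place at 0.
287 hashes to 9; slot 9 is free → place at 9.
991 hashes to 0; 0 taken → place at 1.
968 hashes to 15; 15,16 taken → place at 2.
953 hashes to 10; 10 taken → place at 11.
76 hashes to 1; 1,2 taken → place at 5.
Table: [753, 991, 968, ∅, ∅, 76, ∅, ∅, ∅, 287, 647, 953, ∅, ∅, ∅, 84, 937]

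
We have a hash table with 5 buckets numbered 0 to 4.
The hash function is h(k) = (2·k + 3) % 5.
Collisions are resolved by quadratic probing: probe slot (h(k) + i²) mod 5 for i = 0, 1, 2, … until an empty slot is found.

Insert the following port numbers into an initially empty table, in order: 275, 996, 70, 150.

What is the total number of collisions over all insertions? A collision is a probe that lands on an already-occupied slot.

3

275: h=3 → slot 3
996: h=0 → slot 0
70: h=3, probe 3,4 → slot 4
150: h=3, probe 3,4,2 → slot 2
Table: [996, _, 150, 275, 70]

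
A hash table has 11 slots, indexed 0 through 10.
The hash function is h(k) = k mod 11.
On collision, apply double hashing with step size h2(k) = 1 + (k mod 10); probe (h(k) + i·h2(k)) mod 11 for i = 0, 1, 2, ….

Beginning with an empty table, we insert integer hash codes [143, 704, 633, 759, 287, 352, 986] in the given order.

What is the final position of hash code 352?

Insert 143: h=0, slot 0 empty → index 0.
Insert 704: h=0, h2=5, slot 0 occupied → index 5.
Insert 633: h=6, slot 6 empty → index 6.
Insert 759: h=0, h2=10, slot 0 occupied → index 10.
Insert 287: h=1, slot 1 empty → index 1.
Insert 352: h=0, h2=3, slot 0 occupied → index 3.
Insert 986: h=7, slot 7 empty → index 7.
Table: [143, 287, —, 352, —, 704, 633, 986, —, —, 759]

3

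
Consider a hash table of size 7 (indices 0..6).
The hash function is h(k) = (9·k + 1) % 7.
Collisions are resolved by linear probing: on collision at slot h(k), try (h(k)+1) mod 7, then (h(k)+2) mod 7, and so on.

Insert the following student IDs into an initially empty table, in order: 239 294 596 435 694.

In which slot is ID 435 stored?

5

239 hashes to 3; slot 3 is free → place at 3.
294 hashes to 1; slot 1 is free → place at 1.
596 hashes to 3; 3 taken → place at 4.
435 hashes to 3; 3,4 taken → place at 5.
694 hashes to 3; 3,4,5 taken → place at 6.
Table: [_, 294, _, 239, 596, 435, 694]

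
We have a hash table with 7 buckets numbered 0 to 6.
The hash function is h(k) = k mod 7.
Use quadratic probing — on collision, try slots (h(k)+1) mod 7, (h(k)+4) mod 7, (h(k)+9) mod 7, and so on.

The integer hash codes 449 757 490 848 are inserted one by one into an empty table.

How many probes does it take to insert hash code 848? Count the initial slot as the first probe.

3

449 hashes to 1; slot 1 is free → place at 1.
757 hashes to 1; 1 taken → place at 2.
490 hashes to 0; slot 0 is free → place at 0.
848 hashes to 1; 1,2 taken → place at 5.
Table: [490, 449, 757, _, _, 848, _]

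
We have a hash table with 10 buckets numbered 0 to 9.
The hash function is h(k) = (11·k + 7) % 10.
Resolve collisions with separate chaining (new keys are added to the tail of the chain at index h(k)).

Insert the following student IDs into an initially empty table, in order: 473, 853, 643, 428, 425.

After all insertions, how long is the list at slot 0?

3

Insert 473: h=0, bucket 0 empty → new chain.
Insert 853: h=0, bucket 0 nonempty → append to chain.
Insert 643: h=0, bucket 0 nonempty → append to chain.
Insert 428: h=5, bucket 5 empty → new chain.
Insert 425: h=2, bucket 2 empty → new chain.
Final buckets:
0: 473 -> 853 -> 643
1: .
2: 425
3: .
4: .
5: 428
6: .
7: .
8: .
9: .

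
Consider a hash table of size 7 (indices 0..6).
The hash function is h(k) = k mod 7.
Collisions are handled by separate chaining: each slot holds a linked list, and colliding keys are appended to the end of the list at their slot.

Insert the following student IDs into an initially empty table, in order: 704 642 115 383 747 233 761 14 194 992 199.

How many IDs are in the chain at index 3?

2

Insert 704: h=4, bucket 4 empty -> new chain.
Insert 642: h=5, bucket 5 empty -> new chain.
Insert 115: h=3, bucket 3 empty -> new chain.
Insert 383: h=5, bucket 5 nonempty -> append to chain.
Insert 747: h=5, bucket 5 nonempty -> append to chain.
Insert 233: h=2, bucket 2 empty -> new chain.
Insert 761: h=5, bucket 5 nonempty -> append to chain.
Insert 14: h=0, bucket 0 empty -> new chain.
Insert 194: h=5, bucket 5 nonempty -> append to chain.
Insert 992: h=5, bucket 5 nonempty -> append to chain.
Insert 199: h=3, bucket 3 nonempty -> append to chain.
Final buckets:
0: 14
1: _
2: 233
3: 115 -> 199
4: 704
5: 642 -> 383 -> 747 -> 761 -> 194 -> 992
6: _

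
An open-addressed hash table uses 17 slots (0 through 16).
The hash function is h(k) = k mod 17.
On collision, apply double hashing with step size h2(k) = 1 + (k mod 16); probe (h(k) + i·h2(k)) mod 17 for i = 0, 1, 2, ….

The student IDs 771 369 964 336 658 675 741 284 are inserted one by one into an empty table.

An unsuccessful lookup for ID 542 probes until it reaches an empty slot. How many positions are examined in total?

3

771: h=6 → slot 6
369: h=12 → slot 12
964: h=12, h2=5, probe 12,0 → slot 0
336: h=13 → slot 13
658: h=12, h2=3, probe 12,15 → slot 15
675: h=12, h2=4, probe 12,16 → slot 16
741: h=10 → slot 10
284: h=12, h2=13, probe 12,8 → slot 8
Table: [964, _, _, _, _, _, 771, _, 284, _, 741, _, 369, 336, _, 658, 675]
Lookup 542: h=15, h2=15, probe 15,13,11 → slot 11 empty, not found.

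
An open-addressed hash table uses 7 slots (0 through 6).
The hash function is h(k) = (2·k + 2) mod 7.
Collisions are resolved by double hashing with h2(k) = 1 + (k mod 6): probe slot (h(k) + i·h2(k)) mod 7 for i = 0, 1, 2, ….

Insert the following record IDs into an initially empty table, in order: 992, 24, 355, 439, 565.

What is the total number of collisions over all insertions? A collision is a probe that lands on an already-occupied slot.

6

Insert 992: h=5, slot 5 empty -> index 5.
Insert 24: h=1, slot 1 empty -> index 1.
Insert 355: h=5, h2=2, slot 5 occupied -> index 0.
Insert 439: h=5, h2=2, slots 5,0 occupied -> index 2.
Insert 565: h=5, h2=2, slots 5,0,2 occupied -> index 4.
Table: [355, 24, 439, ., 565, 992, .]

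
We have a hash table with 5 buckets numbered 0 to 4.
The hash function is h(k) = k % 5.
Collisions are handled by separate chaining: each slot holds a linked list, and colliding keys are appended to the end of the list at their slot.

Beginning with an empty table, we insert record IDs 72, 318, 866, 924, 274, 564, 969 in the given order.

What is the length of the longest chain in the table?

72 → bucket 2
318 → bucket 3
866 → bucket 1
924 → bucket 4
274 → bucket 4 (collision)
564 → bucket 4 (collision)
969 → bucket 4 (collision)
Final buckets:
0: _
1: 866
2: 72
3: 318
4: 924 -> 274 -> 564 -> 969

4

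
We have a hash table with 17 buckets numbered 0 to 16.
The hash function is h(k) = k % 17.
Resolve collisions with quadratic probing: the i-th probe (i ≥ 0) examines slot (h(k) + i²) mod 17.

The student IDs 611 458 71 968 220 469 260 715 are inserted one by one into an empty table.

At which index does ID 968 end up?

611: h=16 => slot 16
458: h=16, probe 16,0 => slot 0
71: h=3 => slot 3
968: h=16, probe 16,0,3,8 => slot 8
220: h=16, probe 16,0,3,8,15 => slot 15
469: h=10 => slot 10
260: h=5 => slot 5
715: h=1 => slot 1
Table: [458, 715, ∅, 71, ∅, 260, ∅, ∅, 968, ∅, 469, ∅, ∅, ∅, ∅, 220, 611]

8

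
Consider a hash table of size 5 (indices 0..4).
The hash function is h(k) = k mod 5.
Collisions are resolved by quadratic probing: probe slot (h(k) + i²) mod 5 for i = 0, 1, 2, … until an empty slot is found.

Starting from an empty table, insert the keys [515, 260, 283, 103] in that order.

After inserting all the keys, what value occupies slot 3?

Insert 515: h=0, slot 0 empty -> index 0.
Insert 260: h=0, slot 0 occupied -> index 1.
Insert 283: h=3, slot 3 empty -> index 3.
Insert 103: h=3, slot 3 occupied -> index 4.
Table: [515, 260, -, 283, 103]

283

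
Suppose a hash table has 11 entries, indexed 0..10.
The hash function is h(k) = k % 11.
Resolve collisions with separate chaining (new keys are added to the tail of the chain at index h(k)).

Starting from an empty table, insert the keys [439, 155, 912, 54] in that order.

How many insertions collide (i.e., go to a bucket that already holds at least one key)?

2

Insert 439: h=10, bucket 10 empty -> new chain.
Insert 155: h=1, bucket 1 empty -> new chain.
Insert 912: h=10, bucket 10 nonempty -> append to chain.
Insert 54: h=10, bucket 10 nonempty -> append to chain.
Final buckets:
0: .
1: 155
2: .
3: .
4: .
5: .
6: .
7: .
8: .
9: .
10: 439 -> 912 -> 54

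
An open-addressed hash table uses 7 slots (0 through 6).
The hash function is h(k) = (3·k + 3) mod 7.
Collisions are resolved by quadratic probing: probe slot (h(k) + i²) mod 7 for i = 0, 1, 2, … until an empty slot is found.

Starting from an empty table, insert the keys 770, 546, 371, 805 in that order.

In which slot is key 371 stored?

770 hashes to 3; slot 3 is free => place at 3.
546 hashes to 3; 3 taken => place at 4.
371 hashes to 3; 3,4 taken => place at 0.
805 hashes to 3; 3,4,0 taken => place at 5.
Table: [371, ., ., 770, 546, 805, .]

0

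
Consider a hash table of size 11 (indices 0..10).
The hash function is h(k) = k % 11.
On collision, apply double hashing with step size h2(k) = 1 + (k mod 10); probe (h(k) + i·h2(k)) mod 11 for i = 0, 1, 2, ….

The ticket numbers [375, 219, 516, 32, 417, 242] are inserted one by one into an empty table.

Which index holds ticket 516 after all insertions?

6

375: h=1 -> slot 1
219: h=10 -> slot 10
516: h=10, h2=7, probe 10,6 -> slot 6
32: h=10, h2=3, probe 10,2 -> slot 2
417: h=10, h2=8, probe 10,7 -> slot 7
242: h=0 -> slot 0
Table: [242, 375, 32, -, -, -, 516, 417, -, -, 219]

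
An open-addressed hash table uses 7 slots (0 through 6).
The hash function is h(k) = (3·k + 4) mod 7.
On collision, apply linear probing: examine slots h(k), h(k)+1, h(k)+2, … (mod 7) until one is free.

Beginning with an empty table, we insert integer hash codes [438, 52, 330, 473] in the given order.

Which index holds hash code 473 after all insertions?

3

Insert 438: h=2, slot 2 empty → index 2.
Insert 52: h=6, slot 6 empty → index 6.
Insert 330: h=0, slot 0 empty → index 0.
Insert 473: h=2, slot 2 occupied → index 3.
Table: [330, ., 438, 473, ., ., 52]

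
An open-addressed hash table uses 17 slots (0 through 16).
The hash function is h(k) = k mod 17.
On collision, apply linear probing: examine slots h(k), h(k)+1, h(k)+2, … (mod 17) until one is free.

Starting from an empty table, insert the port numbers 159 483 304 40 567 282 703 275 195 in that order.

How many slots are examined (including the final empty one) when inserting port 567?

Insert 159: h=6, slot 6 empty → index 6.
Insert 483: h=7, slot 7 empty → index 7.
Insert 304: h=15, slot 15 empty → index 15.
Insert 40: h=6, slots 6,7 occupied → index 8.
Insert 567: h=6, slots 6,7,8 occupied → index 9.
Insert 282: h=10, slot 10 empty → index 10.
Insert 703: h=6, slots 6,7,8,9,10 occupied → index 11.
Insert 275: h=3, slot 3 empty → index 3.
Insert 195: h=8, slots 8,9,10,11 occupied → index 12.
Table: [-, -, -, 275, -, -, 159, 483, 40, 567, 282, 703, 195, -, -, 304, -]

4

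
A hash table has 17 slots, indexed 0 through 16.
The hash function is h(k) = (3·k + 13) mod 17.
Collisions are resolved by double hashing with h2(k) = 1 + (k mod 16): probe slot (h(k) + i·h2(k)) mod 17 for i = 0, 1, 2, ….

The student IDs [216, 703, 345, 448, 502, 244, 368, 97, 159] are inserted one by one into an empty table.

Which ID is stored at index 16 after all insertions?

216 hashes to 15; slot 15 is free -> place at 15.
703 hashes to 14; slot 14 is free -> place at 14.
345 hashes to 11; slot 11 is free -> place at 11.
448 hashes to 14, h2=1; 14,15 taken -> place at 16.
502 hashes to 6; slot 6 is free -> place at 6.
244 hashes to 14, h2=5; 14 taken -> place at 2.
368 hashes to 12; slot 12 is free -> place at 12.
97 hashes to 15, h2=2; 15 taken -> place at 0.
159 hashes to 14, h2=16; 14 taken -> place at 13.
Table: [97, —, 244, —, —, —, 502, —, —, —, —, 345, 368, 159, 703, 216, 448]

448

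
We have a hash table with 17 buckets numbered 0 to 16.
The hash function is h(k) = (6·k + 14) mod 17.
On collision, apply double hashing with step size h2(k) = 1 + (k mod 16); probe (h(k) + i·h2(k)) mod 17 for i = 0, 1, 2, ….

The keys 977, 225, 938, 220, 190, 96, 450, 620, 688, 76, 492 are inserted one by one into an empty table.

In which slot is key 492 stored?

977 hashes to 11; slot 11 is free => place at 11.
225 hashes to 4; slot 4 is free => place at 4.
938 hashes to 15; slot 15 is free => place at 15.
220 hashes to 8; slot 8 is free => place at 8.
190 hashes to 15, h2=15; 15 taken => place at 13.
96 hashes to 12; slot 12 is free => place at 12.
450 hashes to 11, h2=3; 11 taken => place at 14.
620 hashes to 11, h2=13; 11 taken => place at 7.
688 hashes to 11, h2=1; 11,12,13,14,15 taken => place at 16.
76 hashes to 11, h2=13; 11,7 taken => place at 3.
492 hashes to 8, h2=13; 8,4 taken => place at 0.
Table: [492, ., ., 76, 225, ., ., 620, 220, ., ., 977, 96, 190, 450, 938, 688]

0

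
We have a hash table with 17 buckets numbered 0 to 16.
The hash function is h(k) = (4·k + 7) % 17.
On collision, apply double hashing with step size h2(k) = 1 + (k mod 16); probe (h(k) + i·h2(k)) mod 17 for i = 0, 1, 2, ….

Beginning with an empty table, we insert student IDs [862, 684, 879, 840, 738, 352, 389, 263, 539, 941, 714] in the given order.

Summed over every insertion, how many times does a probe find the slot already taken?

9

862: h=4 -> slot 4
684: h=6 -> slot 6
879: h=4, h2=16, probe 4,3 -> slot 3
840: h=1 -> slot 1
738: h=1, h2=3, probe 1,4,7 -> slot 7
352: h=4, h2=1, probe 4,5 -> slot 5
389: h=16 -> slot 16
263: h=5, h2=8, probe 5,13 -> slot 13
539: h=4, h2=12, probe 4,16,11 -> slot 11
941: h=14 -> slot 14
714: h=7, h2=11, probe 7,1,12 -> slot 12
Table: [_, 840, _, 879, 862, 352, 684, 738, _, _, _, 539, 714, 263, 941, _, 389]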